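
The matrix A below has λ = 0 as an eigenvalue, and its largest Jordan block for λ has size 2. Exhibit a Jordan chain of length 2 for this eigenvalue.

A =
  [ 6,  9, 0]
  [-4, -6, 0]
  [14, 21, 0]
A Jordan chain for λ = 0 of length 2:
v_1 = (6, -4, 14)ᵀ
v_2 = (1, 0, 0)ᵀ

Let N = A − (0)·I. We want v_2 with N^2 v_2 = 0 but N^1 v_2 ≠ 0; then v_{j-1} := N · v_j for j = 2, …, 2.

Pick v_2 = (1, 0, 0)ᵀ.
Then v_1 = N · v_2 = (6, -4, 14)ᵀ.

Sanity check: (A − (0)·I) v_1 = (0, 0, 0)ᵀ = 0. ✓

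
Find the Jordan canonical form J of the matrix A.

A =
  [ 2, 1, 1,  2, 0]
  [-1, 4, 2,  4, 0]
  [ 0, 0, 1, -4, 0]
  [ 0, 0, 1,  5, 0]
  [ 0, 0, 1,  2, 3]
J_3(3) ⊕ J_1(3) ⊕ J_1(3)

The characteristic polynomial is
  det(x·I − A) = x^5 - 15*x^4 + 90*x^3 - 270*x^2 + 405*x - 243 = (x - 3)^5

Eigenvalues and multiplicities (the geometric multiplicity of λ is n − rank(A − λI), which equals the number of Jordan blocks for λ):
  λ = 3: algebraic multiplicity = 5, geometric multiplicity = 3

Determining the block sizes for each eigenvalue:
  λ = 3: with am = 5 and gm = 3, the partition is not yet determined (e.g. several partitions of 5 into 3 parts exist). Let N = A − (3)·I. Computing rank(N^1) = 2, rank(N^2) = 1, rank(N^3) = 0; the number of blocks of size ≥ j is rank(N^{j−1}) − rank(N^j), giving [3, 1, 1]. So we have 1 block(s) of size 3, 2 block(s) of size 1 → block sizes [3, 1, 1]

Assembling the blocks gives a Jordan form
J =
  [3, 1, 0, 0, 0]
  [0, 3, 1, 0, 0]
  [0, 0, 3, 0, 0]
  [0, 0, 0, 3, 0]
  [0, 0, 0, 0, 3]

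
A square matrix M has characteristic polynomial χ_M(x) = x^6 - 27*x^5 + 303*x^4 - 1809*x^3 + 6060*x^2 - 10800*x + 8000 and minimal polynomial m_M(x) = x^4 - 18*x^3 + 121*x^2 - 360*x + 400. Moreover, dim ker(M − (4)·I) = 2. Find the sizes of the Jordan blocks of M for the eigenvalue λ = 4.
Block sizes for λ = 4: [2, 1]

Step 1 — from the characteristic polynomial, algebraic multiplicity of λ = 4 is 3. From dim ker(M − (4)·I) = 2, there are exactly 2 Jordan blocks for λ = 4.
Step 2 — from the minimal polynomial, the factor (x − 4)^2 tells us the largest block for λ = 4 has size 2.
Step 3 — with total size 3, 2 blocks, and largest block 2, the block sizes (in nonincreasing order) are [2, 1].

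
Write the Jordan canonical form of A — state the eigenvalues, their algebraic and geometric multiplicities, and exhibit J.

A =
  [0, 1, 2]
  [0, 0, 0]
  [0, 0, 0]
J_2(0) ⊕ J_1(0)

The characteristic polynomial is
  det(x·I − A) = x^3

Eigenvalues and multiplicities (the geometric multiplicity of λ is n − rank(A − λI), which equals the number of Jordan blocks for λ):
  λ = 0: algebraic multiplicity = 3, geometric multiplicity = 2

Determining the block sizes for each eigenvalue:
  λ = 0: 2 blocks summing to 3 forces exactly one block of size 2 and the rest size 1 → block sizes [2, 1]

Assembling the blocks gives a Jordan form
J =
  [0, 1, 0]
  [0, 0, 0]
  [0, 0, 0]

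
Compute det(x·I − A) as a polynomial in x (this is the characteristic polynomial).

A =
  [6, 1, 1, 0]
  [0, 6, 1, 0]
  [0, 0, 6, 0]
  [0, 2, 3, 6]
x^4 - 24*x^3 + 216*x^2 - 864*x + 1296

Expanding det(x·I − A) (e.g. by cofactor expansion or by noting that A is similar to its Jordan form J, which has the same characteristic polynomial as A) gives
  χ_A(x) = x^4 - 24*x^3 + 216*x^2 - 864*x + 1296
which factors as (x - 6)^4. The eigenvalues (with algebraic multiplicities) are λ = 6 with multiplicity 4.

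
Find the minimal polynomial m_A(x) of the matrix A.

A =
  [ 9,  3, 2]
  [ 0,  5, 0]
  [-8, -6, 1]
x^2 - 10*x + 25

The characteristic polynomial is χ_A(x) = (x - 5)^3, so the eigenvalues are known. The minimal polynomial is
  m_A(x) = Π_λ (x − λ)^{k_λ}
where k_λ is the size of the *largest* Jordan block for λ (equivalently, the smallest k with (A − λI)^k v = 0 for every generalised eigenvector v of λ).

  λ = 5: largest Jordan block has size 2, contributing (x − 5)^2

So m_A(x) = (x - 5)^2 = x^2 - 10*x + 25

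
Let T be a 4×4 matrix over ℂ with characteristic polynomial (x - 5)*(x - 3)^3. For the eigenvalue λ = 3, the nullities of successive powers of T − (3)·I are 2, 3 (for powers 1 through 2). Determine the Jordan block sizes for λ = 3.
Block sizes for λ = 3: [2, 1]

From the dimensions of kernels of powers, the number of Jordan blocks of size at least j is d_j − d_{j−1} where d_j = dim ker(N^j) (with d_0 = 0). Computing the differences gives [2, 1].
The number of blocks of size exactly k is (#blocks of size ≥ k) − (#blocks of size ≥ k + 1), so the partition is: 1 block(s) of size 1, 1 block(s) of size 2.
In nonincreasing order the block sizes are [2, 1].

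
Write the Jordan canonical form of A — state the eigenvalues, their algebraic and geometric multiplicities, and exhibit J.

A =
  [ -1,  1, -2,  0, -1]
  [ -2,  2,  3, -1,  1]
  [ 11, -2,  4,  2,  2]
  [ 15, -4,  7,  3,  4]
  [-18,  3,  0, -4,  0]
J_3(1) ⊕ J_1(2) ⊕ J_1(3)

The characteristic polynomial is
  det(x·I − A) = x^5 - 8*x^4 + 24*x^3 - 34*x^2 + 23*x - 6 = (x - 3)*(x - 2)*(x - 1)^3

Eigenvalues and multiplicities (the geometric multiplicity of λ is n − rank(A − λI), which equals the number of Jordan blocks for λ):
  λ = 1: algebraic multiplicity = 3, geometric multiplicity = 1
  λ = 2: algebraic multiplicity = 1, geometric multiplicity = 1
  λ = 3: algebraic multiplicity = 1, geometric multiplicity = 1

Determining the block sizes for each eigenvalue:
  λ = 1: one block (gm = 1), so the single block has size am = 3 → block sizes [3]
  λ = 2: one block (gm = 1), so the single block has size am = 1 → block sizes [1]
  λ = 3: one block (gm = 1), so the single block has size am = 1 → block sizes [1]

Assembling the blocks gives a Jordan form
J =
  [1, 1, 0, 0, 0]
  [0, 1, 1, 0, 0]
  [0, 0, 1, 0, 0]
  [0, 0, 0, 2, 0]
  [0, 0, 0, 0, 3]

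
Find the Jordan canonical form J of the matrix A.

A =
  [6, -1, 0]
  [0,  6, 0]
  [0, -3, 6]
J_2(6) ⊕ J_1(6)

The characteristic polynomial is
  det(x·I − A) = x^3 - 18*x^2 + 108*x - 216 = (x - 6)^3

Eigenvalues and multiplicities (the geometric multiplicity of λ is n − rank(A − λI), which equals the number of Jordan blocks for λ):
  λ = 6: algebraic multiplicity = 3, geometric multiplicity = 2

Determining the block sizes for each eigenvalue:
  λ = 6: 2 blocks summing to 3 forces exactly one block of size 2 and the rest size 1 → block sizes [2, 1]

Assembling the blocks gives a Jordan form
J =
  [6, 1, 0]
  [0, 6, 0]
  [0, 0, 6]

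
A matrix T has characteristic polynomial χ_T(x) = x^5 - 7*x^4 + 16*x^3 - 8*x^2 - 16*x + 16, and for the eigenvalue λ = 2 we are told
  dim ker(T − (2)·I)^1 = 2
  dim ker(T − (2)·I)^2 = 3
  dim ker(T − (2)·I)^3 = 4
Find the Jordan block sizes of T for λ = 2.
Block sizes for λ = 2: [3, 1]

From the dimensions of kernels of powers, the number of Jordan blocks of size at least j is d_j − d_{j−1} where d_j = dim ker(N^j) (with d_0 = 0). Computing the differences gives [2, 1, 1].
The number of blocks of size exactly k is (#blocks of size ≥ k) − (#blocks of size ≥ k + 1), so the partition is: 1 block(s) of size 1, 1 block(s) of size 3.
In nonincreasing order the block sizes are [3, 1].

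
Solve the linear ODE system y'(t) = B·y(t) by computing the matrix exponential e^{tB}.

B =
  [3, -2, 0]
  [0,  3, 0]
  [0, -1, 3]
e^{tB} =
  [exp(3*t), -2*t*exp(3*t), 0]
  [0, exp(3*t), 0]
  [0, -t*exp(3*t), exp(3*t)]

Strategy: write B = P · J · P⁻¹ where J is a Jordan canonical form, so e^{tB} = P · e^{tJ} · P⁻¹, and e^{tJ} can be computed block-by-block.

B has Jordan form
J =
  [3, 1, 0]
  [0, 3, 0]
  [0, 0, 3]
(up to reordering of blocks).

Per-block formulas:
  For a 2×2 Jordan block J_2(3): exp(t · J_2(3)) = e^(3t)·(I + t·N), where N is the 2×2 nilpotent shift.
  For a 1×1 block at λ = 3: exp(t · [3]) = [e^(3t)].

After assembling e^{tJ} and conjugating by P, we get:

e^{tB} =
  [exp(3*t), -2*t*exp(3*t), 0]
  [0, exp(3*t), 0]
  [0, -t*exp(3*t), exp(3*t)]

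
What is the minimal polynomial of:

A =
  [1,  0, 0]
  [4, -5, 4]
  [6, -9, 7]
x^2 - 2*x + 1

The characteristic polynomial is χ_A(x) = (x - 1)^3, so the eigenvalues are known. The minimal polynomial is
  m_A(x) = Π_λ (x − λ)^{k_λ}
where k_λ is the size of the *largest* Jordan block for λ (equivalently, the smallest k with (A − λI)^k v = 0 for every generalised eigenvector v of λ).

  λ = 1: largest Jordan block has size 2, contributing (x − 1)^2

So m_A(x) = (x - 1)^2 = x^2 - 2*x + 1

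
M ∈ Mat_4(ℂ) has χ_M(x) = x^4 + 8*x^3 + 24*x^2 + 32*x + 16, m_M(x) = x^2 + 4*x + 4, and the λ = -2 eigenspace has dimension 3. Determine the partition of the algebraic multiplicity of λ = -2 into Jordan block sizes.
Block sizes for λ = -2: [2, 1, 1]

Step 1 — from the characteristic polynomial, algebraic multiplicity of λ = -2 is 4. From dim ker(M − (-2)·I) = 3, there are exactly 3 Jordan blocks for λ = -2.
Step 2 — from the minimal polynomial, the factor (x + 2)^2 tells us the largest block for λ = -2 has size 2.
Step 3 — with total size 4, 3 blocks, and largest block 2, the block sizes (in nonincreasing order) are [2, 1, 1].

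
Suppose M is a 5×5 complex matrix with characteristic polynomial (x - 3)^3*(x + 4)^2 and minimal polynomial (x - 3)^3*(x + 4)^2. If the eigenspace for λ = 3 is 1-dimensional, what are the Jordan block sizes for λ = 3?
Block sizes for λ = 3: [3]

Step 1 — from the characteristic polynomial, algebraic multiplicity of λ = 3 is 3. From dim ker(M − (3)·I) = 1, there are exactly 1 Jordan blocks for λ = 3.
Step 2 — from the minimal polynomial, the factor (x − 3)^3 tells us the largest block for λ = 3 has size 3.
Step 3 — with total size 3, 1 blocks, and largest block 3, the block sizes (in nonincreasing order) are [3].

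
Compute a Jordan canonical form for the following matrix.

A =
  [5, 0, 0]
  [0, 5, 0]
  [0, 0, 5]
J_1(5) ⊕ J_1(5) ⊕ J_1(5)

The characteristic polynomial is
  det(x·I − A) = x^3 - 15*x^2 + 75*x - 125 = (x - 5)^3

Eigenvalues and multiplicities (the geometric multiplicity of λ is n − rank(A − λI), which equals the number of Jordan blocks for λ):
  λ = 5: algebraic multiplicity = 3, geometric multiplicity = 3

Determining the block sizes for each eigenvalue:
  λ = 5: gm = am = 3, so every block has size 1 → block sizes [1, 1, 1]

Assembling the blocks gives a Jordan form
J =
  [5, 0, 0]
  [0, 5, 0]
  [0, 0, 5]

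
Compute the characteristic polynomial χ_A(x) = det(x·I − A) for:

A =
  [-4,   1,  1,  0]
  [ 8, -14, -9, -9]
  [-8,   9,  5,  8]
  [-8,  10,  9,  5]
x^4 + 8*x^3 - 128*x - 256

Expanding det(x·I − A) (e.g. by cofactor expansion or by noting that A is similar to its Jordan form J, which has the same characteristic polynomial as A) gives
  χ_A(x) = x^4 + 8*x^3 - 128*x - 256
which factors as (x - 4)*(x + 4)^3. The eigenvalues (with algebraic multiplicities) are λ = -4 with multiplicity 3, λ = 4 with multiplicity 1.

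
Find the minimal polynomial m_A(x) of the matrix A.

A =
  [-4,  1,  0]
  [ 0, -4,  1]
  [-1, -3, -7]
x^3 + 15*x^2 + 75*x + 125

The characteristic polynomial is χ_A(x) = (x + 5)^3, so the eigenvalues are known. The minimal polynomial is
  m_A(x) = Π_λ (x − λ)^{k_λ}
where k_λ is the size of the *largest* Jordan block for λ (equivalently, the smallest k with (A − λI)^k v = 0 for every generalised eigenvector v of λ).

  λ = -5: largest Jordan block has size 3, contributing (x + 5)^3

So m_A(x) = (x + 5)^3 = x^3 + 15*x^2 + 75*x + 125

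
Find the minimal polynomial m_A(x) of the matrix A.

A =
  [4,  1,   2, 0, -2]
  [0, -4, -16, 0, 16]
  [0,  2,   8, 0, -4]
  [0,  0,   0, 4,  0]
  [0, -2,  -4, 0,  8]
x^2 - 8*x + 16

The characteristic polynomial is χ_A(x) = (x - 4)^5, so the eigenvalues are known. The minimal polynomial is
  m_A(x) = Π_λ (x − λ)^{k_λ}
where k_λ is the size of the *largest* Jordan block for λ (equivalently, the smallest k with (A − λI)^k v = 0 for every generalised eigenvector v of λ).

  λ = 4: largest Jordan block has size 2, contributing (x − 4)^2

So m_A(x) = (x - 4)^2 = x^2 - 8*x + 16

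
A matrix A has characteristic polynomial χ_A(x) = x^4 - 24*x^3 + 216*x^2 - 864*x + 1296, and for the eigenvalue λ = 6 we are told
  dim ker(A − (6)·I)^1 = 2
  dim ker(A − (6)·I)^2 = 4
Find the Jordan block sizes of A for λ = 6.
Block sizes for λ = 6: [2, 2]

From the dimensions of kernels of powers, the number of Jordan blocks of size at least j is d_j − d_{j−1} where d_j = dim ker(N^j) (with d_0 = 0). Computing the differences gives [2, 2].
The number of blocks of size exactly k is (#blocks of size ≥ k) − (#blocks of size ≥ k + 1), so the partition is: 2 block(s) of size 2.
In nonincreasing order the block sizes are [2, 2].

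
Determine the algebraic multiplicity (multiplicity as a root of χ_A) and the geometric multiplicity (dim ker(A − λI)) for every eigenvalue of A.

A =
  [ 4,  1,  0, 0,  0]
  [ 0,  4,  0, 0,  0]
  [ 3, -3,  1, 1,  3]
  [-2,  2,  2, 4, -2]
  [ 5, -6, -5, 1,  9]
λ = 4: alg = 4, geom = 2; λ = 6: alg = 1, geom = 1

Step 1 — factor the characteristic polynomial to read off the algebraic multiplicities:
  χ_A(x) = (x - 6)*(x - 4)^4

Step 2 — compute geometric multiplicities via the rank-nullity identity g(λ) = n − rank(A − λI):
  rank(A − (4)·I) = 3, so dim ker(A − (4)·I) = n − 3 = 2
  rank(A − (6)·I) = 4, so dim ker(A − (6)·I) = n − 4 = 1

Summary:
  λ = 4: algebraic multiplicity = 4, geometric multiplicity = 2
  λ = 6: algebraic multiplicity = 1, geometric multiplicity = 1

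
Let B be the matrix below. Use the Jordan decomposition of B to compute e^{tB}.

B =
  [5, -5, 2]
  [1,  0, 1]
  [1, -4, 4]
e^{tB} =
  [t^2*exp(3*t)/2 + 2*t*exp(3*t) + exp(3*t), -3*t^2*exp(3*t)/2 - 5*t*exp(3*t), t^2*exp(3*t)/2 + 2*t*exp(3*t)]
  [t*exp(3*t), -3*t*exp(3*t) + exp(3*t), t*exp(3*t)]
  [-t^2*exp(3*t)/2 + t*exp(3*t), 3*t^2*exp(3*t)/2 - 4*t*exp(3*t), -t^2*exp(3*t)/2 + t*exp(3*t) + exp(3*t)]

Strategy: write B = P · J · P⁻¹ where J is a Jordan canonical form, so e^{tB} = P · e^{tJ} · P⁻¹, and e^{tJ} can be computed block-by-block.

B has Jordan form
J =
  [3, 1, 0]
  [0, 3, 1]
  [0, 0, 3]
(up to reordering of blocks).

Per-block formulas:
  For a 3×3 Jordan block J_3(3): exp(t · J_3(3)) = e^(3t)·(I + t·N + (t^2/2)·N^2), where N is the 3×3 nilpotent shift.

After assembling e^{tJ} and conjugating by P, we get:

e^{tB} =
  [t^2*exp(3*t)/2 + 2*t*exp(3*t) + exp(3*t), -3*t^2*exp(3*t)/2 - 5*t*exp(3*t), t^2*exp(3*t)/2 + 2*t*exp(3*t)]
  [t*exp(3*t), -3*t*exp(3*t) + exp(3*t), t*exp(3*t)]
  [-t^2*exp(3*t)/2 + t*exp(3*t), 3*t^2*exp(3*t)/2 - 4*t*exp(3*t), -t^2*exp(3*t)/2 + t*exp(3*t) + exp(3*t)]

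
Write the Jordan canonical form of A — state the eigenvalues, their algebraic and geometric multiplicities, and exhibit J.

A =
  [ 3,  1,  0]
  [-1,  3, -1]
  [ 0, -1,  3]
J_3(3)

The characteristic polynomial is
  det(x·I − A) = x^3 - 9*x^2 + 27*x - 27 = (x - 3)^3

Eigenvalues and multiplicities (the geometric multiplicity of λ is n − rank(A − λI), which equals the number of Jordan blocks for λ):
  λ = 3: algebraic multiplicity = 3, geometric multiplicity = 1

Determining the block sizes for each eigenvalue:
  λ = 3: one block (gm = 1), so the single block has size am = 3 → block sizes [3]

Assembling the blocks gives a Jordan form
J =
  [3, 1, 0]
  [0, 3, 1]
  [0, 0, 3]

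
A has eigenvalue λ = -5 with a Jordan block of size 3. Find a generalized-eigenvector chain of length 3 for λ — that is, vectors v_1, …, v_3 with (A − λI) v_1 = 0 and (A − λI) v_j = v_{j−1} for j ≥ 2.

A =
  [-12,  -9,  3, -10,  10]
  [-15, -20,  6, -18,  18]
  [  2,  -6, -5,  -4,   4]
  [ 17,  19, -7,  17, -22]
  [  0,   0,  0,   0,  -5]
A Jordan chain for λ = -5 of length 3:
v_1 = (20, 36, 8, -44, 0)ᵀ
v_2 = (-7, -15, 2, 17, 0)ᵀ
v_3 = (1, 0, 0, 0, 0)ᵀ

Let N = A − (-5)·I. We want v_3 with N^3 v_3 = 0 but N^2 v_3 ≠ 0; then v_{j-1} := N · v_j for j = 3, …, 2.

Pick v_3 = (1, 0, 0, 0, 0)ᵀ.
Then v_2 = N · v_3 = (-7, -15, 2, 17, 0)ᵀ.
Then v_1 = N · v_2 = (20, 36, 8, -44, 0)ᵀ.

Sanity check: (A − (-5)·I) v_1 = (0, 0, 0, 0, 0)ᵀ = 0. ✓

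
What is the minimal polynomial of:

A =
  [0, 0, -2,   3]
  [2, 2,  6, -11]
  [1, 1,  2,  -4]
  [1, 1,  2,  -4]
x^3

The characteristic polynomial is χ_A(x) = x^4, so the eigenvalues are known. The minimal polynomial is
  m_A(x) = Π_λ (x − λ)^{k_λ}
where k_λ is the size of the *largest* Jordan block for λ (equivalently, the smallest k with (A − λI)^k v = 0 for every generalised eigenvector v of λ).

  λ = 0: largest Jordan block has size 3, contributing (x − 0)^3

So m_A(x) = x^3 = x^3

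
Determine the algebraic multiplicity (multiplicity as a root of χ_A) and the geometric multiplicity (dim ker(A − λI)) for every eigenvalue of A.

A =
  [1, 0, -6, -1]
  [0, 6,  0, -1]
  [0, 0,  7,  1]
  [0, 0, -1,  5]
λ = 1: alg = 1, geom = 1; λ = 6: alg = 3, geom = 1

Step 1 — factor the characteristic polynomial to read off the algebraic multiplicities:
  χ_A(x) = (x - 6)^3*(x - 1)

Step 2 — compute geometric multiplicities via the rank-nullity identity g(λ) = n − rank(A − λI):
  rank(A − (1)·I) = 3, so dim ker(A − (1)·I) = n − 3 = 1
  rank(A − (6)·I) = 3, so dim ker(A − (6)·I) = n − 3 = 1

Summary:
  λ = 1: algebraic multiplicity = 1, geometric multiplicity = 1
  λ = 6: algebraic multiplicity = 3, geometric multiplicity = 1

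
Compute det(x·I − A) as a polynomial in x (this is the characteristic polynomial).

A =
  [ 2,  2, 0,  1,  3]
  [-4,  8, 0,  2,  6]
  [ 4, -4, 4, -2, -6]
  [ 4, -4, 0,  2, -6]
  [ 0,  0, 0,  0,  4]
x^5 - 20*x^4 + 160*x^3 - 640*x^2 + 1280*x - 1024

Expanding det(x·I − A) (e.g. by cofactor expansion or by noting that A is similar to its Jordan form J, which has the same characteristic polynomial as A) gives
  χ_A(x) = x^5 - 20*x^4 + 160*x^3 - 640*x^2 + 1280*x - 1024
which factors as (x - 4)^5. The eigenvalues (with algebraic multiplicities) are λ = 4 with multiplicity 5.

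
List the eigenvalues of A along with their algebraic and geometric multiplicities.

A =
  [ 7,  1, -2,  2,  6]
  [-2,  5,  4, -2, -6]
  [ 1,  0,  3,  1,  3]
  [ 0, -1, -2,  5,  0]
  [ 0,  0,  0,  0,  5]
λ = 5: alg = 5, geom = 3

Step 1 — factor the characteristic polynomial to read off the algebraic multiplicities:
  χ_A(x) = (x - 5)^5

Step 2 — compute geometric multiplicities via the rank-nullity identity g(λ) = n − rank(A − λI):
  rank(A − (5)·I) = 2, so dim ker(A − (5)·I) = n − 2 = 3

Summary:
  λ = 5: algebraic multiplicity = 5, geometric multiplicity = 3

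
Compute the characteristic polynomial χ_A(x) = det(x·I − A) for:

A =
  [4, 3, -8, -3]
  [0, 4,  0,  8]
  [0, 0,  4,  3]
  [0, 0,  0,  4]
x^4 - 16*x^3 + 96*x^2 - 256*x + 256

Expanding det(x·I − A) (e.g. by cofactor expansion or by noting that A is similar to its Jordan form J, which has the same characteristic polynomial as A) gives
  χ_A(x) = x^4 - 16*x^3 + 96*x^2 - 256*x + 256
which factors as (x - 4)^4. The eigenvalues (with algebraic multiplicities) are λ = 4 with multiplicity 4.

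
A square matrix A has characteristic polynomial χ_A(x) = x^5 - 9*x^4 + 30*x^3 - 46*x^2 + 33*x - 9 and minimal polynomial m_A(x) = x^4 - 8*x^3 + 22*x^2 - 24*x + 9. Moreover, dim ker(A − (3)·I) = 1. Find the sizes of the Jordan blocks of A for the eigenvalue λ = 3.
Block sizes for λ = 3: [2]

Step 1 — from the characteristic polynomial, algebraic multiplicity of λ = 3 is 2. From dim ker(A − (3)·I) = 1, there are exactly 1 Jordan blocks for λ = 3.
Step 2 — from the minimal polynomial, the factor (x − 3)^2 tells us the largest block for λ = 3 has size 2.
Step 3 — with total size 2, 1 blocks, and largest block 2, the block sizes (in nonincreasing order) are [2].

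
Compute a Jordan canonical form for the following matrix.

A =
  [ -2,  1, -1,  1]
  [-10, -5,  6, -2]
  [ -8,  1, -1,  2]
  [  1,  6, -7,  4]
J_2(-1) ⊕ J_2(-1)

The characteristic polynomial is
  det(x·I − A) = x^4 + 4*x^3 + 6*x^2 + 4*x + 1 = (x + 1)^4

Eigenvalues and multiplicities (the geometric multiplicity of λ is n − rank(A − λI), which equals the number of Jordan blocks for λ):
  λ = -1: algebraic multiplicity = 4, geometric multiplicity = 2

Determining the block sizes for each eigenvalue:
  λ = -1: with am = 4 and gm = 2, the partition is not yet determined (e.g. several partitions of 4 into 2 parts exist). Let N = A − (-1)·I. Computing rank(N^1) = 2, rank(N^2) = 0; the number of blocks of size ≥ j is rank(N^{j−1}) − rank(N^j), giving [2, 2]. So we have 2 block(s) of size 2 → block sizes [2, 2]

Assembling the blocks gives a Jordan form
J =
  [-1,  1,  0,  0]
  [ 0, -1,  0,  0]
  [ 0,  0, -1,  1]
  [ 0,  0,  0, -1]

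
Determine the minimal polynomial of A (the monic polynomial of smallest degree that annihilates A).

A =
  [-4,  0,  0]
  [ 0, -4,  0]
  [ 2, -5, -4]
x^2 + 8*x + 16

The characteristic polynomial is χ_A(x) = (x + 4)^3, so the eigenvalues are known. The minimal polynomial is
  m_A(x) = Π_λ (x − λ)^{k_λ}
where k_λ is the size of the *largest* Jordan block for λ (equivalently, the smallest k with (A − λI)^k v = 0 for every generalised eigenvector v of λ).

  λ = -4: largest Jordan block has size 2, contributing (x + 4)^2

So m_A(x) = (x + 4)^2 = x^2 + 8*x + 16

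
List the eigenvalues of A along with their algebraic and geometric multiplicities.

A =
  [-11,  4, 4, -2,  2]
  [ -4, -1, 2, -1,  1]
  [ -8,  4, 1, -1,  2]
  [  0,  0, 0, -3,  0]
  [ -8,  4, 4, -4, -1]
λ = -3: alg = 5, geom = 3

Step 1 — factor the characteristic polynomial to read off the algebraic multiplicities:
  χ_A(x) = (x + 3)^5

Step 2 — compute geometric multiplicities via the rank-nullity identity g(λ) = n − rank(A − λI):
  rank(A − (-3)·I) = 2, so dim ker(A − (-3)·I) = n − 2 = 3

Summary:
  λ = -3: algebraic multiplicity = 5, geometric multiplicity = 3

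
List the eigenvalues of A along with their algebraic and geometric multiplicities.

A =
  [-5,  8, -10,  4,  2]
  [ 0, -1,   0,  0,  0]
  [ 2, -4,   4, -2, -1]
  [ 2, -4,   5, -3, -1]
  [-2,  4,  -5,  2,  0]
λ = -1: alg = 5, geom = 4

Step 1 — factor the characteristic polynomial to read off the algebraic multiplicities:
  χ_A(x) = (x + 1)^5

Step 2 — compute geometric multiplicities via the rank-nullity identity g(λ) = n − rank(A − λI):
  rank(A − (-1)·I) = 1, so dim ker(A − (-1)·I) = n − 1 = 4

Summary:
  λ = -1: algebraic multiplicity = 5, geometric multiplicity = 4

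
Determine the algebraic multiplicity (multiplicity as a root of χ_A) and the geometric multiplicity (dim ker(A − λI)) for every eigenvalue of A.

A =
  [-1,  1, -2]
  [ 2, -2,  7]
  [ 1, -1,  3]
λ = 0: alg = 3, geom = 1

Step 1 — factor the characteristic polynomial to read off the algebraic multiplicities:
  χ_A(x) = x^3

Step 2 — compute geometric multiplicities via the rank-nullity identity g(λ) = n − rank(A − λI):
  rank(A − (0)·I) = 2, so dim ker(A − (0)·I) = n − 2 = 1

Summary:
  λ = 0: algebraic multiplicity = 3, geometric multiplicity = 1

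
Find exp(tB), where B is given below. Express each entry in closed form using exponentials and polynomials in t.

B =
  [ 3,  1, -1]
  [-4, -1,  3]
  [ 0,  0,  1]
e^{tB} =
  [2*t*exp(t) + exp(t), t*exp(t), t^2*exp(t)/2 - t*exp(t)]
  [-4*t*exp(t), -2*t*exp(t) + exp(t), -t^2*exp(t) + 3*t*exp(t)]
  [0, 0, exp(t)]

Strategy: write B = P · J · P⁻¹ where J is a Jordan canonical form, so e^{tB} = P · e^{tJ} · P⁻¹, and e^{tJ} can be computed block-by-block.

B has Jordan form
J =
  [1, 1, 0]
  [0, 1, 1]
  [0, 0, 1]
(up to reordering of blocks).

Per-block formulas:
  For a 3×3 Jordan block J_3(1): exp(t · J_3(1)) = e^(1t)·(I + t·N + (t^2/2)·N^2), where N is the 3×3 nilpotent shift.

After assembling e^{tJ} and conjugating by P, we get:

e^{tB} =
  [2*t*exp(t) + exp(t), t*exp(t), t^2*exp(t)/2 - t*exp(t)]
  [-4*t*exp(t), -2*t*exp(t) + exp(t), -t^2*exp(t) + 3*t*exp(t)]
  [0, 0, exp(t)]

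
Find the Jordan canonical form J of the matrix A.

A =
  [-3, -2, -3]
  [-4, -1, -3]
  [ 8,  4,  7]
J_2(1) ⊕ J_1(1)

The characteristic polynomial is
  det(x·I − A) = x^3 - 3*x^2 + 3*x - 1 = (x - 1)^3

Eigenvalues and multiplicities (the geometric multiplicity of λ is n − rank(A − λI), which equals the number of Jordan blocks for λ):
  λ = 1: algebraic multiplicity = 3, geometric multiplicity = 2

Determining the block sizes for each eigenvalue:
  λ = 1: 2 blocks summing to 3 forces exactly one block of size 2 and the rest size 1 → block sizes [2, 1]

Assembling the blocks gives a Jordan form
J =
  [1, 1, 0]
  [0, 1, 0]
  [0, 0, 1]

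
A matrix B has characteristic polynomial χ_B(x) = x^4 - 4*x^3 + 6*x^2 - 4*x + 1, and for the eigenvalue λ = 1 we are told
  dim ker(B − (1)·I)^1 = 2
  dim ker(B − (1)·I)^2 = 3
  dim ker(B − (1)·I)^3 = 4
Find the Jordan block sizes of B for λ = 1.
Block sizes for λ = 1: [3, 1]

From the dimensions of kernels of powers, the number of Jordan blocks of size at least j is d_j − d_{j−1} where d_j = dim ker(N^j) (with d_0 = 0). Computing the differences gives [2, 1, 1].
The number of blocks of size exactly k is (#blocks of size ≥ k) − (#blocks of size ≥ k + 1), so the partition is: 1 block(s) of size 1, 1 block(s) of size 3.
In nonincreasing order the block sizes are [3, 1].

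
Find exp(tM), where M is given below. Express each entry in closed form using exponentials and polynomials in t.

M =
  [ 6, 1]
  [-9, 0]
e^{tM} =
  [3*t*exp(3*t) + exp(3*t), t*exp(3*t)]
  [-9*t*exp(3*t), -3*t*exp(3*t) + exp(3*t)]

Strategy: write M = P · J · P⁻¹ where J is a Jordan canonical form, so e^{tM} = P · e^{tJ} · P⁻¹, and e^{tJ} can be computed block-by-block.

M has Jordan form
J =
  [3, 1]
  [0, 3]
(up to reordering of blocks).

Per-block formulas:
  For a 2×2 Jordan block J_2(3): exp(t · J_2(3)) = e^(3t)·(I + t·N), where N is the 2×2 nilpotent shift.

After assembling e^{tJ} and conjugating by P, we get:

e^{tM} =
  [3*t*exp(3*t) + exp(3*t), t*exp(3*t)]
  [-9*t*exp(3*t), -3*t*exp(3*t) + exp(3*t)]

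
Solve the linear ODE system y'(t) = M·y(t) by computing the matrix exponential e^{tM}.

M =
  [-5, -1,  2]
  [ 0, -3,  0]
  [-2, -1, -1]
e^{tM} =
  [-2*t*exp(-3*t) + exp(-3*t), -t*exp(-3*t), 2*t*exp(-3*t)]
  [0, exp(-3*t), 0]
  [-2*t*exp(-3*t), -t*exp(-3*t), 2*t*exp(-3*t) + exp(-3*t)]

Strategy: write M = P · J · P⁻¹ where J is a Jordan canonical form, so e^{tM} = P · e^{tJ} · P⁻¹, and e^{tJ} can be computed block-by-block.

M has Jordan form
J =
  [-3,  1,  0]
  [ 0, -3,  0]
  [ 0,  0, -3]
(up to reordering of blocks).

Per-block formulas:
  For a 2×2 Jordan block J_2(-3): exp(t · J_2(-3)) = e^(-3t)·(I + t·N), where N is the 2×2 nilpotent shift.
  For a 1×1 block at λ = -3: exp(t · [-3]) = [e^(-3t)].

After assembling e^{tJ} and conjugating by P, we get:

e^{tM} =
  [-2*t*exp(-3*t) + exp(-3*t), -t*exp(-3*t), 2*t*exp(-3*t)]
  [0, exp(-3*t), 0]
  [-2*t*exp(-3*t), -t*exp(-3*t), 2*t*exp(-3*t) + exp(-3*t)]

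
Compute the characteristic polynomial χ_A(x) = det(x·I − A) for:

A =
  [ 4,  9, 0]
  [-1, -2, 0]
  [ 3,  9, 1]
x^3 - 3*x^2 + 3*x - 1

Expanding det(x·I − A) (e.g. by cofactor expansion or by noting that A is similar to its Jordan form J, which has the same characteristic polynomial as A) gives
  χ_A(x) = x^3 - 3*x^2 + 3*x - 1
which factors as (x - 1)^3. The eigenvalues (with algebraic multiplicities) are λ = 1 with multiplicity 3.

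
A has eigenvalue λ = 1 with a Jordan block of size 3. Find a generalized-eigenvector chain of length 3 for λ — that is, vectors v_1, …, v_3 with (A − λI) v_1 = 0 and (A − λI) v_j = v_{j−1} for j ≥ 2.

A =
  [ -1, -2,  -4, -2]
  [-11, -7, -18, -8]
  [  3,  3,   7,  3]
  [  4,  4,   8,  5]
A Jordan chain for λ = 1 of length 3:
v_1 = (6, 24, -9, -12)ᵀ
v_2 = (-2, -11, 3, 4)ᵀ
v_3 = (1, 0, 0, 0)ᵀ

Let N = A − (1)·I. We want v_3 with N^3 v_3 = 0 but N^2 v_3 ≠ 0; then v_{j-1} := N · v_j for j = 3, …, 2.

Pick v_3 = (1, 0, 0, 0)ᵀ.
Then v_2 = N · v_3 = (-2, -11, 3, 4)ᵀ.
Then v_1 = N · v_2 = (6, 24, -9, -12)ᵀ.

Sanity check: (A − (1)·I) v_1 = (0, 0, 0, 0)ᵀ = 0. ✓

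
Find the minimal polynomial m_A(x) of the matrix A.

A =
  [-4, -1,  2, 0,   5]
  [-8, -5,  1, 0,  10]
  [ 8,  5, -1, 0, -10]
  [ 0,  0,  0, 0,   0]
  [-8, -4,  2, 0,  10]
x^3

The characteristic polynomial is χ_A(x) = x^5, so the eigenvalues are known. The minimal polynomial is
  m_A(x) = Π_λ (x − λ)^{k_λ}
where k_λ is the size of the *largest* Jordan block for λ (equivalently, the smallest k with (A − λI)^k v = 0 for every generalised eigenvector v of λ).

  λ = 0: largest Jordan block has size 3, contributing (x − 0)^3

So m_A(x) = x^3 = x^3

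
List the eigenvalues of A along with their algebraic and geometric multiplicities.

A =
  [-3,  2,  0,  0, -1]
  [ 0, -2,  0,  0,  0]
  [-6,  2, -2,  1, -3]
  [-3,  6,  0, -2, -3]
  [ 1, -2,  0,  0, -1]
λ = -2: alg = 5, geom = 3

Step 1 — factor the characteristic polynomial to read off the algebraic multiplicities:
  χ_A(x) = (x + 2)^5

Step 2 — compute geometric multiplicities via the rank-nullity identity g(λ) = n − rank(A − λI):
  rank(A − (-2)·I) = 2, so dim ker(A − (-2)·I) = n − 2 = 3

Summary:
  λ = -2: algebraic multiplicity = 5, geometric multiplicity = 3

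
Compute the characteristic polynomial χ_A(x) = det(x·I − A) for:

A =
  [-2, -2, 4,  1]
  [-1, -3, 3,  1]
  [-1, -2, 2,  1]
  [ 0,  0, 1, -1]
x^4 + 4*x^3 + 6*x^2 + 4*x + 1

Expanding det(x·I − A) (e.g. by cofactor expansion or by noting that A is similar to its Jordan form J, which has the same characteristic polynomial as A) gives
  χ_A(x) = x^4 + 4*x^3 + 6*x^2 + 4*x + 1
which factors as (x + 1)^4. The eigenvalues (with algebraic multiplicities) are λ = -1 with multiplicity 4.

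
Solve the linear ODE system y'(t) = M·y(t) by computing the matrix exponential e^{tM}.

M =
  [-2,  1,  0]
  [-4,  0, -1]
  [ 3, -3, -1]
e^{tM} =
  [-3*t^2*exp(-t)/2 - t*exp(-t) + exp(-t), t*exp(-t), -t^2*exp(-t)/2]
  [-3*t^2*exp(-t)/2 - 4*t*exp(-t), t*exp(-t) + exp(-t), -t^2*exp(-t)/2 - t*exp(-t)]
  [9*t^2*exp(-t)/2 + 3*t*exp(-t), -3*t*exp(-t), 3*t^2*exp(-t)/2 + exp(-t)]

Strategy: write M = P · J · P⁻¹ where J is a Jordan canonical form, so e^{tM} = P · e^{tJ} · P⁻¹, and e^{tJ} can be computed block-by-block.

M has Jordan form
J =
  [-1,  1,  0]
  [ 0, -1,  1]
  [ 0,  0, -1]
(up to reordering of blocks).

Per-block formulas:
  For a 3×3 Jordan block J_3(-1): exp(t · J_3(-1)) = e^(-1t)·(I + t·N + (t^2/2)·N^2), where N is the 3×3 nilpotent shift.

After assembling e^{tJ} and conjugating by P, we get:

e^{tM} =
  [-3*t^2*exp(-t)/2 - t*exp(-t) + exp(-t), t*exp(-t), -t^2*exp(-t)/2]
  [-3*t^2*exp(-t)/2 - 4*t*exp(-t), t*exp(-t) + exp(-t), -t^2*exp(-t)/2 - t*exp(-t)]
  [9*t^2*exp(-t)/2 + 3*t*exp(-t), -3*t*exp(-t), 3*t^2*exp(-t)/2 + exp(-t)]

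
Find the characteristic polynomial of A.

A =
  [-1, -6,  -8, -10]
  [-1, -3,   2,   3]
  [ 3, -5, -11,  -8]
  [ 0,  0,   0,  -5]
x^4 + 20*x^3 + 150*x^2 + 500*x + 625

Expanding det(x·I − A) (e.g. by cofactor expansion or by noting that A is similar to its Jordan form J, which has the same characteristic polynomial as A) gives
  χ_A(x) = x^4 + 20*x^3 + 150*x^2 + 500*x + 625
which factors as (x + 5)^4. The eigenvalues (with algebraic multiplicities) are λ = -5 with multiplicity 4.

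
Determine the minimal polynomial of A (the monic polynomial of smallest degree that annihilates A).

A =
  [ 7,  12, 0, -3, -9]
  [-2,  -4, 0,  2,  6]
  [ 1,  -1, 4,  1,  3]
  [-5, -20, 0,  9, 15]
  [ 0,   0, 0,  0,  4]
x^2 - 8*x + 16

The characteristic polynomial is χ_A(x) = (x - 4)^5, so the eigenvalues are known. The minimal polynomial is
  m_A(x) = Π_λ (x − λ)^{k_λ}
where k_λ is the size of the *largest* Jordan block for λ (equivalently, the smallest k with (A − λI)^k v = 0 for every generalised eigenvector v of λ).

  λ = 4: largest Jordan block has size 2, contributing (x − 4)^2

So m_A(x) = (x - 4)^2 = x^2 - 8*x + 16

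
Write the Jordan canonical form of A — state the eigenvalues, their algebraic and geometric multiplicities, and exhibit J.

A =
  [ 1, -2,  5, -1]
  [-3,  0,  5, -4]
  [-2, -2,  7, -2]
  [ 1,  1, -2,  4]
J_3(3) ⊕ J_1(3)

The characteristic polynomial is
  det(x·I − A) = x^4 - 12*x^3 + 54*x^2 - 108*x + 81 = (x - 3)^4

Eigenvalues and multiplicities (the geometric multiplicity of λ is n − rank(A − λI), which equals the number of Jordan blocks for λ):
  λ = 3: algebraic multiplicity = 4, geometric multiplicity = 2

Determining the block sizes for each eigenvalue:
  λ = 3: with am = 4 and gm = 2, the partition is not yet determined (e.g. several partitions of 4 into 2 parts exist). Let N = A − (3)·I. Computing rank(N^1) = 2, rank(N^2) = 1, rank(N^3) = 0; the number of blocks of size ≥ j is rank(N^{j−1}) − rank(N^j), giving [2, 1, 1]. So we have 1 block(s) of size 3, 1 block(s) of size 1 → block sizes [3, 1]

Assembling the blocks gives a Jordan form
J =
  [3, 1, 0, 0]
  [0, 3, 1, 0]
  [0, 0, 3, 0]
  [0, 0, 0, 3]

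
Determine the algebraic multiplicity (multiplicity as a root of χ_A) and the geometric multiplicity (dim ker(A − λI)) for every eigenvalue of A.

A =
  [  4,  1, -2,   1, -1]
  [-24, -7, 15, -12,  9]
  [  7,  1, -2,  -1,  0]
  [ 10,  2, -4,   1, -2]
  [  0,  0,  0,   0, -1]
λ = -1: alg = 5, geom = 3

Step 1 — factor the characteristic polynomial to read off the algebraic multiplicities:
  χ_A(x) = (x + 1)^5

Step 2 — compute geometric multiplicities via the rank-nullity identity g(λ) = n − rank(A − λI):
  rank(A − (-1)·I) = 2, so dim ker(A − (-1)·I) = n − 2 = 3

Summary:
  λ = -1: algebraic multiplicity = 5, geometric multiplicity = 3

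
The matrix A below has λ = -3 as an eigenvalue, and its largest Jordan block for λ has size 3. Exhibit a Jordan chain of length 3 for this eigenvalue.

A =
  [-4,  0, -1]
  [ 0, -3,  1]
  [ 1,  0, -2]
A Jordan chain for λ = -3 of length 3:
v_1 = (0, 1, 0)ᵀ
v_2 = (-1, 0, 1)ᵀ
v_3 = (1, 0, 0)ᵀ

Let N = A − (-3)·I. We want v_3 with N^3 v_3 = 0 but N^2 v_3 ≠ 0; then v_{j-1} := N · v_j for j = 3, …, 2.

Pick v_3 = (1, 0, 0)ᵀ.
Then v_2 = N · v_3 = (-1, 0, 1)ᵀ.
Then v_1 = N · v_2 = (0, 1, 0)ᵀ.

Sanity check: (A − (-3)·I) v_1 = (0, 0, 0)ᵀ = 0. ✓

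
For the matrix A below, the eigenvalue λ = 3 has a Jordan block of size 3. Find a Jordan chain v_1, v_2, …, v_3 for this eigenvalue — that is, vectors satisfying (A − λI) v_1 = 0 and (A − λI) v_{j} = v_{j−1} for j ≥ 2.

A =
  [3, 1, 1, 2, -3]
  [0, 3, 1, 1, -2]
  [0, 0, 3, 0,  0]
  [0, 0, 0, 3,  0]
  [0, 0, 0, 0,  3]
A Jordan chain for λ = 3 of length 3:
v_1 = (1, 0, 0, 0, 0)ᵀ
v_2 = (1, 1, 0, 0, 0)ᵀ
v_3 = (0, 0, 1, 0, 0)ᵀ

Let N = A − (3)·I. We want v_3 with N^3 v_3 = 0 but N^2 v_3 ≠ 0; then v_{j-1} := N · v_j for j = 3, …, 2.

Pick v_3 = (0, 0, 1, 0, 0)ᵀ.
Then v_2 = N · v_3 = (1, 1, 0, 0, 0)ᵀ.
Then v_1 = N · v_2 = (1, 0, 0, 0, 0)ᵀ.

Sanity check: (A − (3)·I) v_1 = (0, 0, 0, 0, 0)ᵀ = 0. ✓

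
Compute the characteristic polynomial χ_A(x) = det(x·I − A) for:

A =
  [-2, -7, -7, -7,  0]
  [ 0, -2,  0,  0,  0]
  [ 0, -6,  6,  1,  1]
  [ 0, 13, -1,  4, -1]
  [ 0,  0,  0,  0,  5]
x^5 - 11*x^4 + 19*x^3 + 115*x^2 - 200*x - 500

Expanding det(x·I − A) (e.g. by cofactor expansion or by noting that A is similar to its Jordan form J, which has the same characteristic polynomial as A) gives
  χ_A(x) = x^5 - 11*x^4 + 19*x^3 + 115*x^2 - 200*x - 500
which factors as (x - 5)^3*(x + 2)^2. The eigenvalues (with algebraic multiplicities) are λ = -2 with multiplicity 2, λ = 5 with multiplicity 3.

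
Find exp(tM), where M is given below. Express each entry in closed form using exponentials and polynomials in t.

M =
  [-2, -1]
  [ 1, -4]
e^{tM} =
  [t*exp(-3*t) + exp(-3*t), -t*exp(-3*t)]
  [t*exp(-3*t), -t*exp(-3*t) + exp(-3*t)]

Strategy: write M = P · J · P⁻¹ where J is a Jordan canonical form, so e^{tM} = P · e^{tJ} · P⁻¹, and e^{tJ} can be computed block-by-block.

M has Jordan form
J =
  [-3,  1]
  [ 0, -3]
(up to reordering of blocks).

Per-block formulas:
  For a 2×2 Jordan block J_2(-3): exp(t · J_2(-3)) = e^(-3t)·(I + t·N), where N is the 2×2 nilpotent shift.

After assembling e^{tJ} and conjugating by P, we get:

e^{tM} =
  [t*exp(-3*t) + exp(-3*t), -t*exp(-3*t)]
  [t*exp(-3*t), -t*exp(-3*t) + exp(-3*t)]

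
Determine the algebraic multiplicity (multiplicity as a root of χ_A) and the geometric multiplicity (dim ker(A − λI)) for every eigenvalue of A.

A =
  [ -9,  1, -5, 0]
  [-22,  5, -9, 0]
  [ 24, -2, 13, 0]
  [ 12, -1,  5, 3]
λ = 3: alg = 4, geom = 2

Step 1 — factor the characteristic polynomial to read off the algebraic multiplicities:
  χ_A(x) = (x - 3)^4

Step 2 — compute geometric multiplicities via the rank-nullity identity g(λ) = n − rank(A − λI):
  rank(A − (3)·I) = 2, so dim ker(A − (3)·I) = n − 2 = 2

Summary:
  λ = 3: algebraic multiplicity = 4, geometric multiplicity = 2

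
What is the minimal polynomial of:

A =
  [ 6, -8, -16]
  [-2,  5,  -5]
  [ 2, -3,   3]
x^3 - 14*x^2 + 64*x - 96

The characteristic polynomial is χ_A(x) = (x - 6)*(x - 4)^2, so the eigenvalues are known. The minimal polynomial is
  m_A(x) = Π_λ (x − λ)^{k_λ}
where k_λ is the size of the *largest* Jordan block for λ (equivalently, the smallest k with (A − λI)^k v = 0 for every generalised eigenvector v of λ).

  λ = 4: largest Jordan block has size 2, contributing (x − 4)^2
  λ = 6: largest Jordan block has size 1, contributing (x − 6)

So m_A(x) = (x - 6)*(x - 4)^2 = x^3 - 14*x^2 + 64*x - 96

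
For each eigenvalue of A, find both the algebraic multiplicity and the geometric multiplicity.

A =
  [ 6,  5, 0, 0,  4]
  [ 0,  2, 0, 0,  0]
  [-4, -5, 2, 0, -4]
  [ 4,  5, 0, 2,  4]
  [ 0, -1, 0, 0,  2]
λ = 2: alg = 4, geom = 3; λ = 6: alg = 1, geom = 1

Step 1 — factor the characteristic polynomial to read off the algebraic multiplicities:
  χ_A(x) = (x - 6)*(x - 2)^4

Step 2 — compute geometric multiplicities via the rank-nullity identity g(λ) = n − rank(A − λI):
  rank(A − (2)·I) = 2, so dim ker(A − (2)·I) = n − 2 = 3
  rank(A − (6)·I) = 4, so dim ker(A − (6)·I) = n − 4 = 1

Summary:
  λ = 2: algebraic multiplicity = 4, geometric multiplicity = 3
  λ = 6: algebraic multiplicity = 1, geometric multiplicity = 1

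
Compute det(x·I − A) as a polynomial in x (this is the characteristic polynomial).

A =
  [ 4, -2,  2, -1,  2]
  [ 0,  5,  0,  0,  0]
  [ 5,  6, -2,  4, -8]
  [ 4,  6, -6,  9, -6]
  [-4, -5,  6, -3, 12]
x^5 - 28*x^4 + 313*x^3 - 1746*x^2 + 4860*x - 5400

Expanding det(x·I − A) (e.g. by cofactor expansion or by noting that A is similar to its Jordan form J, which has the same characteristic polynomial as A) gives
  χ_A(x) = x^5 - 28*x^4 + 313*x^3 - 1746*x^2 + 4860*x - 5400
which factors as (x - 6)^3*(x - 5)^2. The eigenvalues (with algebraic multiplicities) are λ = 5 with multiplicity 2, λ = 6 with multiplicity 3.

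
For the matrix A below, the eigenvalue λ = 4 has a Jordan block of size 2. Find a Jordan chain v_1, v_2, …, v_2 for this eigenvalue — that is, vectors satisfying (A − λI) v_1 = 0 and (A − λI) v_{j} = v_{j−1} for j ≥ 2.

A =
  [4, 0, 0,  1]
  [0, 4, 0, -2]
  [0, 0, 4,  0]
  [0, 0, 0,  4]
A Jordan chain for λ = 4 of length 2:
v_1 = (1, -2, 0, 0)ᵀ
v_2 = (0, 0, 0, 1)ᵀ

Let N = A − (4)·I. We want v_2 with N^2 v_2 = 0 but N^1 v_2 ≠ 0; then v_{j-1} := N · v_j for j = 2, …, 2.

Pick v_2 = (0, 0, 0, 1)ᵀ.
Then v_1 = N · v_2 = (1, -2, 0, 0)ᵀ.

Sanity check: (A − (4)·I) v_1 = (0, 0, 0, 0)ᵀ = 0. ✓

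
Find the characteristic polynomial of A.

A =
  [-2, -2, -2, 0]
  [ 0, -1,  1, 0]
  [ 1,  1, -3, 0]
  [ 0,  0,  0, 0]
x^4 + 6*x^3 + 12*x^2 + 8*x

Expanding det(x·I − A) (e.g. by cofactor expansion or by noting that A is similar to its Jordan form J, which has the same characteristic polynomial as A) gives
  χ_A(x) = x^4 + 6*x^3 + 12*x^2 + 8*x
which factors as x*(x + 2)^3. The eigenvalues (with algebraic multiplicities) are λ = -2 with multiplicity 3, λ = 0 with multiplicity 1.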